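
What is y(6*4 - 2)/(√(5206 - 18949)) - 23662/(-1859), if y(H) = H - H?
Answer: 23662/1859 ≈ 12.728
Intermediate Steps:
y(H) = 0
y(6*4 - 2)/(√(5206 - 18949)) - 23662/(-1859) = 0/(√(5206 - 18949)) - 23662/(-1859) = 0/(√(-13743)) - 23662*(-1/1859) = 0/((3*I*√1527)) + 23662/1859 = 0*(-I*√1527/4581) + 23662/1859 = 0 + 23662/1859 = 23662/1859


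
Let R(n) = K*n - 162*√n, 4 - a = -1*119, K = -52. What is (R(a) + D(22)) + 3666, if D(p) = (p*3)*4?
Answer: -2466 - 162*√123 ≈ -4262.7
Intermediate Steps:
a = 123 (a = 4 - (-1)*119 = 4 - 1*(-119) = 4 + 119 = 123)
D(p) = 12*p (D(p) = (3*p)*4 = 12*p)
R(n) = -162*√n - 52*n (R(n) = -52*n - 162*√n = -162*√n - 52*n)
(R(a) + D(22)) + 3666 = ((-162*√123 - 52*123) + 12*22) + 3666 = ((-162*√123 - 6396) + 264) + 3666 = ((-6396 - 162*√123) + 264) + 3666 = (-6132 - 162*√123) + 3666 = -2466 - 162*√123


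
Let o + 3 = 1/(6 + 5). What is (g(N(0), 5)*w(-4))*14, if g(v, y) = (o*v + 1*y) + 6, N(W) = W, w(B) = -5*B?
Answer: 3080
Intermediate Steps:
o = -32/11 (o = -3 + 1/(6 + 5) = -3 + 1/11 = -32/11 ≈ -2.9091)
g(v, y) = 6 + y - 32*v/11 (g(v, y) = (-32*v/11 + 1*y) + 6 = (-32*v/11 + y) + 6 = (y - 32*v/11) + 6 = 6 + y - 32*v/11)
(g(N(0), 5)*w(-4))*14 = ((6 + 5 - 32/11*0)*(-5*(-4)))*14 = ((6 + 5 + 0)*20)*14 = (11*20)*14 = 220*14 = 3080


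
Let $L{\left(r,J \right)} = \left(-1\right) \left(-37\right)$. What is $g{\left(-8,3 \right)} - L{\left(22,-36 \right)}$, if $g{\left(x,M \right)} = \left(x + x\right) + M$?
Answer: $-50$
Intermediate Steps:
$L{\left(r,J \right)} = 37$
$g{\left(x,M \right)} = M + 2 x$ ($g{\left(x,M \right)} = 2 x + M = M + 2 x$)
$g{\left(-8,3 \right)} - L{\left(22,-36 \right)} = \left(3 + 2 \left(-8\right)\right) - 37 = \left(3 - 16\right) - 37 = -13 - 37 = -50$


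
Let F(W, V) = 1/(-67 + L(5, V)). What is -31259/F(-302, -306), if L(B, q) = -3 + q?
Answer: 11753384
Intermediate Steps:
F(W, V) = 1/(-70 + V) (F(W, V) = 1/(-67 + (-3 + V)) = 1/(-70 + V))
-31259/F(-302, -306) = -31259/(1/(-70 - 306)) = -31259/(1/(-376)) = -31259/(-1/376) = -31259*(-376) = 11753384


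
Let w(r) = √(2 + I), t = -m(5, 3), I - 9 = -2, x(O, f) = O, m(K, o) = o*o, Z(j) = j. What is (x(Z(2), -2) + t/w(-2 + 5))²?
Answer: 1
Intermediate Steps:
m(K, o) = o²
I = 7 (I = 9 - 2 = 7)
t = -9 (t = -1*3² = -1*9 = -9)
w(r) = 3 (w(r) = √(2 + 7) = √9 = 3)
(x(Z(2), -2) + t/w(-2 + 5))² = (2 - 9/3)² = (2 - 9*⅓)² = (2 - 3)² = (-1)² = 1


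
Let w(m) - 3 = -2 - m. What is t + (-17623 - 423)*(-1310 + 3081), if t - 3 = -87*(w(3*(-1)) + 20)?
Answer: -31961551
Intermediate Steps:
w(m) = 1 - m (w(m) = 3 + (-2 - m) = 1 - m)
t = -2085 (t = 3 - 87*((1 - 3*(-1)) + 20) = 3 - 87*((1 - 1*(-3)) + 20) = 3 - 87*((1 + 3) + 20) = 3 - 87*(4 + 20) = 3 - 87*24 = 3 - 2088 = -2085)
t + (-17623 - 423)*(-1310 + 3081) = -2085 + (-17623 - 423)*(-1310 + 3081) = -2085 - 18046*1771 = -2085 - 31959466 = -31961551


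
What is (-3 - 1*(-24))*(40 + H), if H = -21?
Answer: 399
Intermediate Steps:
(-3 - 1*(-24))*(40 + H) = (-3 - 1*(-24))*(40 - 21) = (-3 + 24)*19 = 21*19 = 399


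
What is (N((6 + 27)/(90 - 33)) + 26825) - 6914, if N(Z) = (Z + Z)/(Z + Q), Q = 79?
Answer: 15052727/756 ≈ 19911.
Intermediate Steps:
N(Z) = 2*Z/(79 + Z) (N(Z) = (Z + Z)/(Z + 79) = (2*Z)/(79 + Z) = 2*Z/(79 + Z))
(N((6 + 27)/(90 - 33)) + 26825) - 6914 = (2*((6 + 27)/(90 - 33))/(79 + (6 + 27)/(90 - 33)) + 26825) - 6914 = (2*(33/57)/(79 + 33/57) + 26825) - 6914 = (2*(33*(1/57))/(79 + 33*(1/57)) + 26825) - 6914 = (2*(11/19)/(79 + 11/19) + 26825) - 6914 = (2*(11/19)/(1512/19) + 26825) - 6914 = (2*(11/19)*(19/1512) + 26825) - 6914 = (11/756 + 26825) - 6914 = 20279711/756 - 6914 = 15052727/756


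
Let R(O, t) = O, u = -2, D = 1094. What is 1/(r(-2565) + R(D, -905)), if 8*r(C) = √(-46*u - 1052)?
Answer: 1094/1196851 - I*√15/1196851 ≈ 0.00091407 - 3.236e-6*I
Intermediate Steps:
r(C) = I*√15 (r(C) = √(-46*(-2) - 1052)/8 = √(92 - 1052)/8 = √(-960)/8 = (8*I*√15)/8 = I*√15)
1/(r(-2565) + R(D, -905)) = 1/(I*√15 + 1094) = 1/(1094 + I*√15)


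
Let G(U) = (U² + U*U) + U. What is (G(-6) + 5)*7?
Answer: 497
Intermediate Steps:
G(U) = U + 2*U² (G(U) = (U² + U²) + U = 2*U² + U = U + 2*U²)
(G(-6) + 5)*7 = (-6*(1 + 2*(-6)) + 5)*7 = (-6*(1 - 12) + 5)*7 = (-6*(-11) + 5)*7 = (66 + 5)*7 = 71*7 = 497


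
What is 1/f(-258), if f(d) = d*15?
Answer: -1/3870 ≈ -0.00025840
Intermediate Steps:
f(d) = 15*d
1/f(-258) = 1/(15*(-258)) = 1/(-3870) = -1/3870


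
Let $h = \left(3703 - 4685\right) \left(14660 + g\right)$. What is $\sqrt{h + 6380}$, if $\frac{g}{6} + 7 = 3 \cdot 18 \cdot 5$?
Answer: $2 i \sqrt{3984834} \approx 3992.4 i$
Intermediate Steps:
$g = 1578$ ($g = -42 + 6 \cdot 3 \cdot 18 \cdot 5 = -42 + 6 \cdot 54 \cdot 5 = -42 + 6 \cdot 270 = -42 + 1620 = 1578$)
$h = -15945716$ ($h = \left(3703 - 4685\right) \left(14660 + 1578\right) = \left(-982\right) 16238 = -15945716$)
$\sqrt{h + 6380} = \sqrt{-15945716 + 6380} = \sqrt{-15939336} = 2 i \sqrt{3984834}$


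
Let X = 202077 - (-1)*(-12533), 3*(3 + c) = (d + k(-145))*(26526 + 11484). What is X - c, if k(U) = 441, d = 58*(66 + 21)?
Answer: -69330743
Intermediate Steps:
d = 5046 (d = 58*87 = 5046)
c = 69520287 (c = -3 + ((5046 + 441)*(26526 + 11484))/3 = -3 + (5487*38010)/3 = -3 + (⅓)*208560870 = -3 + 69520290 = 69520287)
X = 189544 (X = 202077 - 1*12533 = 202077 - 12533 = 189544)
X - c = 189544 - 1*69520287 = 189544 - 69520287 = -69330743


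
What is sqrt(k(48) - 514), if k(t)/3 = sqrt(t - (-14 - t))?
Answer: sqrt(-514 + 3*sqrt(110)) ≈ 21.967*I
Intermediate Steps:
k(t) = 3*sqrt(14 + 2*t) (k(t) = 3*sqrt(t - (-14 - t)) = 3*sqrt(t + (14 + t)) = 3*sqrt(14 + 2*t))
sqrt(k(48) - 514) = sqrt(3*sqrt(14 + 2*48) - 514) = sqrt(3*sqrt(14 + 96) - 514) = sqrt(3*sqrt(110) - 514) = sqrt(-514 + 3*sqrt(110))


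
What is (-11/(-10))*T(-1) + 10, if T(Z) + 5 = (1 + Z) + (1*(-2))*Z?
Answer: 67/10 ≈ 6.7000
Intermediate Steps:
T(Z) = -4 - Z (T(Z) = -5 + ((1 + Z) + (1*(-2))*Z) = -5 + ((1 + Z) - 2*Z) = -5 + (1 - Z) = -4 - Z)
(-11/(-10))*T(-1) + 10 = (-11/(-10))*(-4 - 1*(-1)) + 10 = (-11*(-1/10))*(-4 + 1) + 10 = (11/10)*(-3) + 10 = -33/10 + 10 = 67/10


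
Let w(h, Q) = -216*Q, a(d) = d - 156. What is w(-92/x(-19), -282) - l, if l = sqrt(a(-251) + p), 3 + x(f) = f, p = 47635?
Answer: 60912 - 2*sqrt(11807) ≈ 60695.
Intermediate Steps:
x(f) = -3 + f
a(d) = -156 + d
l = 2*sqrt(11807) (l = sqrt((-156 - 251) + 47635) = sqrt(-407 + 47635) = sqrt(47228) = 2*sqrt(11807) ≈ 217.32)
w(-92/x(-19), -282) - l = -216*(-282) - 2*sqrt(11807) = 60912 - 2*sqrt(11807)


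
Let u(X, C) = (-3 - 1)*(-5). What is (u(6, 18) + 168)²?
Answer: 35344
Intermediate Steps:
u(X, C) = 20 (u(X, C) = -4*(-5) = 20)
(u(6, 18) + 168)² = (20 + 168)² = 188² = 35344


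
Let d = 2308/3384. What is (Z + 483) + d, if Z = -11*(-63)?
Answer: 995473/846 ≈ 1176.7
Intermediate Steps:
d = 577/846 (d = 2308*(1/3384) = 577/846 ≈ 0.68203)
Z = 693
(Z + 483) + d = (693 + 483) + 577/846 = 1176 + 577/846 = 995473/846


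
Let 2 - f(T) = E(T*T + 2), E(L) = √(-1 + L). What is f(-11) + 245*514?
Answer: 125932 - √122 ≈ 1.2592e+5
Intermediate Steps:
f(T) = 2 - √(1 + T²) (f(T) = 2 - √(-1 + (T*T + 2)) = 2 - √(-1 + (T² + 2)) = 2 - √(-1 + (2 + T²)) = 2 - √(1 + T²))
f(-11) + 245*514 = (2 - √(1 + (-11)²)) + 245*514 = (2 - √(1 + 121)) + 125930 = (2 - √122) + 125930 = 125932 - √122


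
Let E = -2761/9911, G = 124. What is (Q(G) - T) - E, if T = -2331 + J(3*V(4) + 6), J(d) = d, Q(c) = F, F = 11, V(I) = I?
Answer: 2094175/901 ≈ 2324.3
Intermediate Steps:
Q(c) = 11
T = -2313 (T = -2331 + (3*4 + 6) = -2331 + (12 + 6) = -2331 + 18 = -2313)
E = -251/901 (E = -2761*1/9911 = -251/901 ≈ -0.27858)
(Q(G) - T) - E = (11 - 1*(-2313)) - 1*(-251/901) = (11 + 2313) + 251/901 = 2324 + 251/901 = 2094175/901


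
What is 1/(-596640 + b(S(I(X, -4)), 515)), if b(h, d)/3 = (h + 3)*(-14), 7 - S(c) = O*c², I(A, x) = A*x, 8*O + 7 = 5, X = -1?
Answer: -1/597228 ≈ -1.6744e-6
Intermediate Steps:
O = -¼ (O = -7/8 + (⅛)*5 = -7/8 + 5/8 = -¼ ≈ -0.25000)
S(c) = 7 + c²/4 (S(c) = 7 - (-1)*c²/4 = 7 + c²/4)
b(h, d) = -126 - 42*h (b(h, d) = 3*((h + 3)*(-14)) = 3*((3 + h)*(-14)) = 3*(-42 - 14*h) = -126 - 42*h)
1/(-596640 + b(S(I(X, -4)), 515)) = 1/(-596640 + (-126 - 42*(7 + (-1*(-4))²/4))) = 1/(-596640 + (-126 - 42*(7 + (¼)*4²))) = 1/(-596640 + (-126 - 42*(7 + (¼)*16))) = 1/(-596640 + (-126 - 42*(7 + 4))) = 1/(-596640 + (-126 - 42*11)) = 1/(-596640 + (-126 - 462)) = 1/(-596640 - 588) = 1/(-597228) = -1/597228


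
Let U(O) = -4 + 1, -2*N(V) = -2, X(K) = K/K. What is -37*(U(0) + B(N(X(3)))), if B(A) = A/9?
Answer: 962/9 ≈ 106.89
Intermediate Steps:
X(K) = 1
N(V) = 1 (N(V) = -1/2*(-2) = 1)
B(A) = A/9 (B(A) = A*(1/9) = A/9)
U(O) = -3
-37*(U(0) + B(N(X(3)))) = -37*(-3 + (1/9)*1) = -37*(-3 + 1/9) = -37*(-26/9) = 962/9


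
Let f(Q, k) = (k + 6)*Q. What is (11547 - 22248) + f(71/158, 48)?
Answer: -843462/79 ≈ -10677.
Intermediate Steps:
f(Q, k) = Q*(6 + k) (f(Q, k) = (6 + k)*Q = Q*(6 + k))
(11547 - 22248) + f(71/158, 48) = (11547 - 22248) + (71/158)*(6 + 48) = -10701 + (71*(1/158))*54 = -10701 + (71/158)*54 = -10701 + 1917/79 = -843462/79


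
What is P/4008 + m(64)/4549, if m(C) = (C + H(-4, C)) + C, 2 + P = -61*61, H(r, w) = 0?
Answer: -5474301/6077464 ≈ -0.90075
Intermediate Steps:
P = -3723 (P = -2 - 61*61 = -2 - 3721 = -3723)
m(C) = 2*C (m(C) = (C + 0) + C = C + C = 2*C)
P/4008 + m(64)/4549 = -3723/4008 + (2*64)/4549 = -3723*1/4008 + 128*(1/4549) = -1241/1336 + 128/4549 = -5474301/6077464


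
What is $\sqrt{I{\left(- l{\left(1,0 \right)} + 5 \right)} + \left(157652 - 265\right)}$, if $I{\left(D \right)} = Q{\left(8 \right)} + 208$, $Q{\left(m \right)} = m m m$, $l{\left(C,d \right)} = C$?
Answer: $\sqrt{158107} \approx 397.63$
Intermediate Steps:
$Q{\left(m \right)} = m^{3}$ ($Q{\left(m \right)} = m^{2} m = m^{3}$)
$I{\left(D \right)} = 720$ ($I{\left(D \right)} = 8^{3} + 208 = 512 + 208 = 720$)
$\sqrt{I{\left(- l{\left(1,0 \right)} + 5 \right)} + \left(157652 - 265\right)} = \sqrt{720 + \left(157652 - 265\right)} = \sqrt{720 + 157387} = \sqrt{158107}$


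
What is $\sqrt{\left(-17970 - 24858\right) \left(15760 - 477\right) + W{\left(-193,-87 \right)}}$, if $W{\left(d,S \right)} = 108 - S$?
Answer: $3 i \sqrt{72726681} \approx 25584.0 i$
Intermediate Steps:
$\sqrt{\left(-17970 - 24858\right) \left(15760 - 477\right) + W{\left(-193,-87 \right)}} = \sqrt{\left(-17970 - 24858\right) \left(15760 - 477\right) + \left(108 - -87\right)} = \sqrt{\left(-42828\right) 15283 + \left(108 + 87\right)} = \sqrt{-654540324 + 195} = \sqrt{-654540129} = 3 i \sqrt{72726681}$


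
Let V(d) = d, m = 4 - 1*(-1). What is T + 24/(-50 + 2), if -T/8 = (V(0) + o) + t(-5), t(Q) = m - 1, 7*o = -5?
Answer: -375/14 ≈ -26.786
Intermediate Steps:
m = 5 (m = 4 + 1 = 5)
o = -5/7 (o = (1/7)*(-5) = -5/7 ≈ -0.71429)
t(Q) = 4 (t(Q) = 5 - 1 = 4)
T = -184/7 (T = -8*((0 - 5/7) + 4) = -8*(-5/7 + 4) = -8*23/7 = -184/7 ≈ -26.286)
T + 24/(-50 + 2) = -184/7 + 24/(-50 + 2) = -184/7 + 24/(-48) = -184/7 - 1/48*24 = -184/7 - 1/2 = -375/14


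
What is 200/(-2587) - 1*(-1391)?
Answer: 3598317/2587 ≈ 1390.9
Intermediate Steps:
200/(-2587) - 1*(-1391) = 200*(-1/2587) + 1391 = -200/2587 + 1391 = 3598317/2587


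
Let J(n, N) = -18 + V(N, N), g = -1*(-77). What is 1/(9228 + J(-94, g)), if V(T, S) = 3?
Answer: 1/9213 ≈ 0.00010854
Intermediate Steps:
g = 77
J(n, N) = -15 (J(n, N) = -18 + 3 = -15)
1/(9228 + J(-94, g)) = 1/(9228 - 15) = 1/9213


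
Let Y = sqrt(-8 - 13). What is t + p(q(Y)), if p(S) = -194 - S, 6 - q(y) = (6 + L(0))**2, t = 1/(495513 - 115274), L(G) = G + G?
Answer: -62359195/380239 ≈ -164.00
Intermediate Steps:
L(G) = 2*G
t = 1/380239 ≈ 2.6299e-6
Y = I*sqrt(21) (Y = sqrt(-21) = I*sqrt(21) ≈ 4.5826*I)
q(y) = -30 (q(y) = 6 - (6 + 2*0)**2 = 6 - (6 + 0)**2 = 6 - 1*6**2 = 6 - 1*36 = 6 - 36 = -30)
t + p(q(Y)) = 1/380239 + (-194 - 1*(-30)) = 1/380239 + (-194 + 30) = 1/380239 - 164 = -62359195/380239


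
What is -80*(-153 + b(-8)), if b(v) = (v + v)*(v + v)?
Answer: -8240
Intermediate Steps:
b(v) = 4*v² (b(v) = (2*v)*(2*v) = 4*v²)
-80*(-153 + b(-8)) = -80*(-153 + 4*(-8)²) = -80*(-153 + 4*64) = -80*(-153 + 256) = -80*103 = -8240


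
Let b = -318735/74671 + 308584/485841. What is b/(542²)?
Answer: -131812255271/10657238930372604 ≈ -1.2368e-5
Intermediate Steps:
b = -131812255271/36278233311 (b = -318735*1/74671 + 308584*(1/485841) = -318735/74671 + 308584/485841 = -131812255271/36278233311 ≈ -3.6334)
b/(542²) = -131812255271/(36278233311*(542²)) = -131812255271/36278233311/293764 = -131812255271/36278233311*1/293764 = -131812255271/10657238930372604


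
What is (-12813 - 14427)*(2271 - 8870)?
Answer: 179756760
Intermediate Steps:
(-12813 - 14427)*(2271 - 8870) = -27240*(-6599) = 179756760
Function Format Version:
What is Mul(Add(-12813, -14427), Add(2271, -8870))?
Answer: 179756760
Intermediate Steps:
Mul(Add(-12813, -14427), Add(2271, -8870)) = Mul(-27240, -6599) = 179756760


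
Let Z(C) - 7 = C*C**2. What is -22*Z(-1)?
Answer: -132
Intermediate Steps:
Z(C) = 7 + C**3 (Z(C) = 7 + C*C**2 = 7 + C**3)
-22*Z(-1) = -22*(7 + (-1)**3) = -22*(7 - 1) = -22*6 = -132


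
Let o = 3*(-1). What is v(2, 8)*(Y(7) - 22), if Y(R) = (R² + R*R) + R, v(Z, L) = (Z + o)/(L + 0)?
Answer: -83/8 ≈ -10.375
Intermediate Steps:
o = -3
v(Z, L) = (-3 + Z)/L (v(Z, L) = (Z - 3)/(L + 0) = (-3 + Z)/L)
Y(R) = R + 2*R² (Y(R) = (R² + R²) + R = 2*R² + R = R + 2*R²)
v(2, 8)*(Y(7) - 22) = ((-3 + 2)/8)*(7*(1 + 2*7) - 22) = ((⅛)*(-1))*(7*(1 + 14) - 22) = -(7*15 - 22)/8 = -(105 - 22)/8 = -⅛*83 = -83/8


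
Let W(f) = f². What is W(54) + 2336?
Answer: 5252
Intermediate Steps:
W(54) + 2336 = 54² + 2336 = 2916 + 2336 = 5252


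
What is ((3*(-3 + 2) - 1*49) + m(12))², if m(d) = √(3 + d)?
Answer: (-52 + √15)² ≈ 2316.2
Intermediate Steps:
((3*(-3 + 2) - 1*49) + m(12))² = ((3*(-3 + 2) - 1*49) + √(3 + 12))² = ((3*(-1) - 49) + √15)² = ((-3 - 49) + √15)² = (-52 + √15)²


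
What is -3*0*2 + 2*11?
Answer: 22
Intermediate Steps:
-3*0*2 + 2*11 = 0*2 + 22 = 0 + 22 = 22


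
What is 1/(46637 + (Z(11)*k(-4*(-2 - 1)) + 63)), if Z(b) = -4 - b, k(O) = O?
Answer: 1/46520 ≈ 2.1496e-5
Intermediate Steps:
1/(46637 + (Z(11)*k(-4*(-2 - 1)) + 63)) = 1/(46637 + ((-4 - 1*11)*(-4*(-2 - 1)) + 63)) = 1/(46637 + ((-4 - 11)*(-4*(-3)) + 63)) = 1/(46637 + (-15*12 + 63)) = 1/(46637 + (-180 + 63)) = 1/(46637 - 117) = 1/46520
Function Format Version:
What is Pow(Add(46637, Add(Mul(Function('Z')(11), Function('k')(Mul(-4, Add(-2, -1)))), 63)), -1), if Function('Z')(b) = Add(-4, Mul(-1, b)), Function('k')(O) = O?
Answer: Rational(1, 46520) ≈ 2.1496e-5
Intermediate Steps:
Pow(Add(46637, Add(Mul(Function('Z')(11), Function('k')(Mul(-4, Add(-2, -1)))), 63)), -1) = Pow(Add(46637, Add(Mul(Add(-4, Mul(-1, 11)), Mul(-4, Add(-2, -1))), 63)), -1) = Pow(Add(46637, Add(Mul(Add(-4, -11), Mul(-4, -3)), 63)), -1) = Pow(Add(46637, Add(Mul(-15, 12), 63)), -1) = Pow(Add(46637, Add(-180, 63)), -1) = Pow(Add(46637, -117), -1) = Pow(46520, -1) = Rational(1, 46520)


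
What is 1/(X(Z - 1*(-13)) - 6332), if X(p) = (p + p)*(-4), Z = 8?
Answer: -1/6500 ≈ -0.00015385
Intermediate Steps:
X(p) = -8*p (X(p) = (2*p)*(-4) = -8*p)
1/(X(Z - 1*(-13)) - 6332) = 1/(-8*(8 - 1*(-13)) - 6332) = 1/(-8*(8 + 13) - 6332) = 1/(-8*21 - 6332) = 1/(-168 - 6332) = 1/(-6500) = -1/6500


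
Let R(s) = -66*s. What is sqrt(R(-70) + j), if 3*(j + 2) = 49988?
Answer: sqrt(191526)/3 ≈ 145.88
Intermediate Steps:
j = 49982/3 (j = -2 + (1/3)*49988 = -2 + 49988/3 = 49982/3 ≈ 16661.)
sqrt(R(-70) + j) = sqrt(-66*(-70) + 49982/3) = sqrt(4620 + 49982/3) = sqrt(63842/3) = sqrt(191526)/3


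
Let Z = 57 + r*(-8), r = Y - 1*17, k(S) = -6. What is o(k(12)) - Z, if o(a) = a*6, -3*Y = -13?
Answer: -583/3 ≈ -194.33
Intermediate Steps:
Y = 13/3 (Y = -⅓*(-13) = 13/3 ≈ 4.3333)
r = -38/3 (r = 13/3 - 1*17 = 13/3 - 17 = -38/3 ≈ -12.667)
o(a) = 6*a
Z = 475/3 (Z = 57 - 38/3*(-8) = 57 + 304/3 = 475/3 ≈ 158.33)
o(k(12)) - Z = 6*(-6) - 1*475/3 = -36 - 475/3 = -583/3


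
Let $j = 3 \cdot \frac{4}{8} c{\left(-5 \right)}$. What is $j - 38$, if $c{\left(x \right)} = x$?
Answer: $- \frac{91}{2} \approx -45.5$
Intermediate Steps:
$j = - \frac{15}{2}$ ($j = 3 \cdot \frac{4}{8} \left(-5\right) = 3 \cdot 4 \cdot \frac{1}{8} \left(-5\right) = 3 \cdot \frac{1}{2} \left(-5\right) = \frac{3}{2} \left(-5\right) = - \frac{15}{2} \approx -7.5$)
$j - 38 = - \frac{15}{2} - 38 = - \frac{91}{2}$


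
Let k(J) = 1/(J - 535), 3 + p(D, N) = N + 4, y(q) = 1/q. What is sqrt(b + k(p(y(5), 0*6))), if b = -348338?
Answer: I*sqrt(99330671262)/534 ≈ 590.2*I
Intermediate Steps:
p(D, N) = 1 + N (p(D, N) = -3 + (N + 4) = -3 + (4 + N) = 1 + N)
k(J) = 1/(-535 + J)
sqrt(b + k(p(y(5), 0*6))) = sqrt(-348338 + 1/(-535 + (1 + 0*6))) = sqrt(-348338 + 1/(-535 + (1 + 0))) = sqrt(-348338 + 1/(-535 + 1)) = sqrt(-348338 + 1/(-534)) = sqrt(-348338 - 1/534) = sqrt(-186012493/534) = I*sqrt(99330671262)/534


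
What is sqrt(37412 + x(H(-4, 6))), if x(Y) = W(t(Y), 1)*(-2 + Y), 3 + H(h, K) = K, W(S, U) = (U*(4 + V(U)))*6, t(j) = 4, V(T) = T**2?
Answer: sqrt(37442) ≈ 193.50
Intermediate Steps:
W(S, U) = 6*U*(4 + U**2) (W(S, U) = (U*(4 + U**2))*6 = 6*U*(4 + U**2))
H(h, K) = -3 + K
x(Y) = -60 + 30*Y (x(Y) = (6*1*(4 + 1**2))*(-2 + Y) = (6*1*(4 + 1))*(-2 + Y) = (6*1*5)*(-2 + Y) = 30*(-2 + Y) = -60 + 30*Y)
sqrt(37412 + x(H(-4, 6))) = sqrt(37412 + (-60 + 30*(-3 + 6))) = sqrt(37412 + (-60 + 30*3)) = sqrt(37412 + (-60 + 90)) = sqrt(37412 + 30) = sqrt(37442)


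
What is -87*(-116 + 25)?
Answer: 7917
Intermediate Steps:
-87*(-116 + 25) = -87*(-91) = 7917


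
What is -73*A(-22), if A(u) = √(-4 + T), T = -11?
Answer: -73*I*√15 ≈ -282.73*I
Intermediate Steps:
A(u) = I*√15 (A(u) = √(-4 - 11) = √(-15) = I*√15)
-73*A(-22) = -73*I*√15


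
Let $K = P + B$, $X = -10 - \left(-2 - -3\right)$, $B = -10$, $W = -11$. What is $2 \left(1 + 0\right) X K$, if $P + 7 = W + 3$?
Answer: $550$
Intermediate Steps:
$P = -15$ ($P = -7 + \left(-11 + 3\right) = -7 - 8 = -15$)
$X = -11$ ($X = -10 - \left(-2 + 3\right) = -10 - 1 = -11$)
$K = -25$ ($K = -15 - 10 = -25$)
$2 \left(1 + 0\right) X K = 2 \left(1 + 0\right) \left(-11\right) \left(-25\right) = 2 \cdot 1 \left(-11\right) \left(-25\right) = 2 \left(-11\right) \left(-25\right) = \left(-22\right) \left(-25\right) = 550$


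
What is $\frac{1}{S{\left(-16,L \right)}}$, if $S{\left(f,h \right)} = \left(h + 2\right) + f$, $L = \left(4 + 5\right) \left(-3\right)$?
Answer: $- \frac{1}{41} \approx -0.02439$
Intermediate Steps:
$L = -27$ ($L = 9 \left(-3\right) = -27$)
$S{\left(f,h \right)} = 2 + f + h$ ($S{\left(f,h \right)} = \left(2 + h\right) + f = 2 + f + h$)
$\frac{1}{S{\left(-16,L \right)}} = \frac{1}{2 - 16 - 27} = \frac{1}{-41} = - \frac{1}{41}$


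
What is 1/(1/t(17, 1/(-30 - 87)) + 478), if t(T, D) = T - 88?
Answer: 71/33937 ≈ 0.0020921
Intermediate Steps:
t(T, D) = -88 + T
1/(1/t(17, 1/(-30 - 87)) + 478) = 1/(1/(-88 + 17) + 478) = 1/(1/(-71) + 478) = 1/(-1/71 + 478) = 1/(33937/71) = 71/33937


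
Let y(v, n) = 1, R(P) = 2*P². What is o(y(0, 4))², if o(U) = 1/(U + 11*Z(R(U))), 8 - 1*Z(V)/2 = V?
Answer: 1/17689 ≈ 5.6532e-5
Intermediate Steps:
Z(V) = 16 - 2*V
o(U) = 1/(176 + U - 44*U²) (o(U) = 1/(U + 11*(16 - 4*U²)) = 1/(U + (176 - 44*U²)) = 1/(176 + U - 44*U²))
o(y(0, 4))² = (1/(176 + 1 - 44*1²))² = (1/(176 + 1 - 44*1))² = (1/(176 + 1 - 44))² = (1/133)² = 1/17689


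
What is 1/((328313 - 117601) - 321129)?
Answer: -1/110417 ≈ -9.0566e-6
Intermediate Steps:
1/((328313 - 117601) - 321129) = 1/(210712 - 321129) = 1/(-110417) = -1/110417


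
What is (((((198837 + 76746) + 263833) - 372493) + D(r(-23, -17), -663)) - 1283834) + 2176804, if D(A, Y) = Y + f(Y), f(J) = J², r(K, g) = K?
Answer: 1498799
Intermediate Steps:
D(A, Y) = Y + Y²
(((((198837 + 76746) + 263833) - 372493) + D(r(-23, -17), -663)) - 1283834) + 2176804 = (((((198837 + 76746) + 263833) - 372493) - 663*(1 - 663)) - 1283834) + 2176804 = ((((275583 + 263833) - 372493) - 663*(-662)) - 1283834) + 2176804 = (((539416 - 372493) + 438906) - 1283834) + 2176804 = ((166923 + 438906) - 1283834) + 2176804 = (605829 - 1283834) + 2176804 = -678005 + 2176804 = 1498799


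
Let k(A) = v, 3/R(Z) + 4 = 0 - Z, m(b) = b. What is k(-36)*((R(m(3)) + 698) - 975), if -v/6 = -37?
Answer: -431124/7 ≈ -61589.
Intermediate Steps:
R(Z) = 3/(-4 - Z) (R(Z) = 3/(-4 + (0 - Z)) = 3/(-4 - Z))
v = 222 (v = -6*(-37) = 222)
k(A) = 222
k(-36)*((R(m(3)) + 698) - 975) = 222*((-3/(4 + 3) + 698) - 975) = 222*((-3/7 + 698) - 975) = 222*(4883/7 - 975) = 222*(-1942/7) = -431124/7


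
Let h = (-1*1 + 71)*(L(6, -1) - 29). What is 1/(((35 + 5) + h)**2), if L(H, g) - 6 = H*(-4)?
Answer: 1/10562500 ≈ 9.4675e-8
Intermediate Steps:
L(H, g) = 6 - 4*H (L(H, g) = 6 + H*(-4) = 6 - 4*H)
h = -3290 (h = (-1*1 + 71)*((6 - 4*6) - 29) = (-1 + 71)*((6 - 24) - 29) = 70*(-18 - 29) = 70*(-47) = -3290)
1/(((35 + 5) + h)**2) = 1/(((35 + 5) - 3290)**2) = 1/((40 - 3290)**2) = 1/((-3250)**2) = 1/10562500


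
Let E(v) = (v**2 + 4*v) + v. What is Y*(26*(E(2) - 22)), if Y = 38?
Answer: -7904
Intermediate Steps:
E(v) = v**2 + 5*v
Y*(26*(E(2) - 22)) = 38*(26*(2*(5 + 2) - 22)) = 38*(26*(2*7 - 22)) = 38*(26*(14 - 22)) = 38*(26*(-8)) = 38*(-208) = -7904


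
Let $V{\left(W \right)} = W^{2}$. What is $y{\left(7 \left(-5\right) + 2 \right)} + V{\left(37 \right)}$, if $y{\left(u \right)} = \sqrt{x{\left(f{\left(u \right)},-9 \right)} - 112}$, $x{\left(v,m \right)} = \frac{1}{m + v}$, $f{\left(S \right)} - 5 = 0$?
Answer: $1369 + \frac{i \sqrt{449}}{2} \approx 1369.0 + 10.595 i$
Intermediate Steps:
$f{\left(S \right)} = 5$ ($f{\left(S \right)} = 5 + 0 = 5$)
$y{\left(u \right)} = \frac{i \sqrt{449}}{2}$ ($y{\left(u \right)} = \sqrt{\frac{1}{-9 + 5} - 112} = \sqrt{\frac{1}{-4} - 112} = \sqrt{- \frac{1}{4} - 112} = \sqrt{- \frac{449}{4}} = \frac{i \sqrt{449}}{2}$)
$y{\left(7 \left(-5\right) + 2 \right)} + V{\left(37 \right)} = \frac{i \sqrt{449}}{2} + 37^{2} = \frac{i \sqrt{449}}{2} + 1369 = 1369 + \frac{i \sqrt{449}}{2}$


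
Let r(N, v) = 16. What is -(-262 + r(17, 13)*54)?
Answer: -602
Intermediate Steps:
-(-262 + r(17, 13)*54) = -(-262 + 16*54) = -(-262 + 864) = -1*602 = -602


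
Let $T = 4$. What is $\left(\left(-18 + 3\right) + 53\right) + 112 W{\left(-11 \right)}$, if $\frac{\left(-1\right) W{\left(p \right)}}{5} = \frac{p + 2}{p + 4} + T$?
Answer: $-2922$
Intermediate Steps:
$W{\left(p \right)} = -20 - \frac{5 \left(2 + p\right)}{4 + p}$ ($W{\left(p \right)} = - 5 \left(\frac{p + 2}{p + 4} + 4\right) = - 5 \left(\frac{2 + p}{4 + p} + 4\right) = - 5 \left(4 + \frac{2 + p}{4 + p}\right) = -20 - \frac{5 \left(2 + p\right)}{4 + p}$)
$\left(\left(-18 + 3\right) + 53\right) + 112 W{\left(-11 \right)} = \left(\left(-18 + 3\right) + 53\right) + 112 \frac{5 \left(-18 - -55\right)}{4 - 11} = \left(-15 + 53\right) + 112 \frac{5 \left(-18 + 55\right)}{-7} = 38 + 112 \cdot 5 \left(- \frac{1}{7}\right) 37 = 38 + 112 \left(- \frac{185}{7}\right) = 38 - 2960 = -2922$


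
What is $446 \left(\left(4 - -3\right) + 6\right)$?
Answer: $5798$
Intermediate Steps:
$446 \left(\left(4 - -3\right) + 6\right) = 446 \left(\left(4 + 3\right) + 6\right) = 446 \left(7 + 6\right) = 446 \cdot 13 = 5798$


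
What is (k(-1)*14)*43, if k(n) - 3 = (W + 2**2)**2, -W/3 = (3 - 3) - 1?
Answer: 31304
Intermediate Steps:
W = 3 (W = -3*((3 - 3) - 1) = -3*(0 - 1) = -3*(-1) = 3)
k(n) = 52 (k(n) = 3 + (3 + 2**2)**2 = 3 + (3 + 4)**2 = 3 + 7**2 = 3 + 49 = 52)
(k(-1)*14)*43 = (52*14)*43 = 728*43 = 31304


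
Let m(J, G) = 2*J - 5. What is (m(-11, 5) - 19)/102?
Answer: -23/51 ≈ -0.45098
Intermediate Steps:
m(J, G) = -5 + 2*J
(m(-11, 5) - 19)/102 = ((-5 + 2*(-11)) - 19)/102 = ((-5 - 22) - 19)/102 = (-27 - 19)/102 = (1/102)*(-46) = -23/51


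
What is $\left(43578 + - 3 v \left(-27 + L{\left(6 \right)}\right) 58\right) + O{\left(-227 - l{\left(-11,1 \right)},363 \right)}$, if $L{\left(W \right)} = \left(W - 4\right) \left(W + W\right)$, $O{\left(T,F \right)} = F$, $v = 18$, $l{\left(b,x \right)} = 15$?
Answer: $53337$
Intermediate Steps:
$L{\left(W \right)} = 2 W \left(-4 + W\right)$ ($L{\left(W \right)} = \left(-4 + W\right) 2 W = 2 W \left(-4 + W\right)$)
$\left(43578 + - 3 v \left(-27 + L{\left(6 \right)}\right) 58\right) + O{\left(-227 - l{\left(-11,1 \right)},363 \right)} = \left(43578 + \left(-3\right) 18 \left(-27 + 2 \cdot 6 \left(-4 + 6\right)\right) 58\right) + 363 = \left(43578 + - 54 \left(-27 + 2 \cdot 6 \cdot 2\right) 58\right) + 363 = \left(43578 + - 54 \left(-27 + 24\right) 58\right) + 363 = \left(43578 + \left(-54\right) \left(-3\right) 58\right) + 363 = \left(43578 + 162 \cdot 58\right) + 363 = \left(43578 + 9396\right) + 363 = 52974 + 363 = 53337$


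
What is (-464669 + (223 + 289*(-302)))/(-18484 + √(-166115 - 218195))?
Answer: 5099033208/171021283 + 275862*I*√384310/171021283 ≈ 29.815 + 0.99996*I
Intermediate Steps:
(-464669 + (223 + 289*(-302)))/(-18484 + √(-166115 - 218195)) = (-464669 + (223 - 87278))/(-18484 + √(-384310)) = (-464669 - 87055)/(-18484 + I*√384310) = -551724/(-18484 + I*√384310)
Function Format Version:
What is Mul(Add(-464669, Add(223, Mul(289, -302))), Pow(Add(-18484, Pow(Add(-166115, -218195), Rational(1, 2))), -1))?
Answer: Add(Rational(5099033208, 171021283), Mul(Rational(275862, 171021283), I, Pow(384310, Rational(1, 2)))) ≈ Add(29.815, Mul(0.99996, I))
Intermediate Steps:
Mul(Add(-464669, Add(223, Mul(289, -302))), Pow(Add(-18484, Pow(Add(-166115, -218195), Rational(1, 2))), -1)) = Mul(Add(-464669, Add(223, -87278)), Pow(Add(-18484, Pow(-384310, Rational(1, 2))), -1)) = Mul(Add(-464669, -87055), Pow(Add(-18484, Mul(I, Pow(384310, Rational(1, 2)))), -1)) = Mul(-551724, Pow(Add(-18484, Mul(I, Pow(384310, Rational(1, 2)))), -1))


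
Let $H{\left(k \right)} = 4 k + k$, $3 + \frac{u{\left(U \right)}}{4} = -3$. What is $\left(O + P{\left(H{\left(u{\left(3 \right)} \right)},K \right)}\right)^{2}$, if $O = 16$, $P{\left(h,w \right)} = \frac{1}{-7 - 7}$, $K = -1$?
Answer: $\frac{49729}{196} \approx 253.72$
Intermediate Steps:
$u{\left(U \right)} = -24$ ($u{\left(U \right)} = -12 + 4 \left(-3\right) = -12 - 12 = -24$)
$H{\left(k \right)} = 5 k$
$P{\left(h,w \right)} = - \frac{1}{14}$ ($P{\left(h,w \right)} = \frac{1}{-14} = - \frac{1}{14}$)
$\left(O + P{\left(H{\left(u{\left(3 \right)} \right)},K \right)}\right)^{2} = \left(16 - \frac{1}{14}\right)^{2} = \left(\frac{223}{14}\right)^{2} = \frac{49729}{196}$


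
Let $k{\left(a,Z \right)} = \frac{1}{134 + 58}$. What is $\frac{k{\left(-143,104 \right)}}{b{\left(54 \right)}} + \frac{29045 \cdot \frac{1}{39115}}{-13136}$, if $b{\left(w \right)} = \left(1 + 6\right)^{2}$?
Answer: $\frac{3006991}{60424601664} \approx 4.9764 \cdot 10^{-5}$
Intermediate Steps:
$b{\left(w \right)} = 49$ ($b{\left(w \right)} = 7^{2} = 49$)
$k{\left(a,Z \right)} = \frac{1}{192}$
$\frac{k{\left(-143,104 \right)}}{b{\left(54 \right)}} + \frac{29045 \cdot \frac{1}{39115}}{-13136} = \frac{1}{192 \cdot 49} + \frac{29045 \cdot \frac{1}{39115}}{-13136} = \frac{1}{192} \cdot \frac{1}{49} + 29045 \cdot \frac{1}{39115} \left(- \frac{1}{13136}\right) = \frac{1}{9408} + \frac{5809}{7823} \left(- \frac{1}{13136}\right) = \frac{1}{9408} - \frac{5809}{102762928} = \frac{3006991}{60424601664}$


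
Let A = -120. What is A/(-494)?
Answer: 60/247 ≈ 0.24291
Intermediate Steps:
A/(-494) = -120/(-494) = -120*(-1/494) = 60/247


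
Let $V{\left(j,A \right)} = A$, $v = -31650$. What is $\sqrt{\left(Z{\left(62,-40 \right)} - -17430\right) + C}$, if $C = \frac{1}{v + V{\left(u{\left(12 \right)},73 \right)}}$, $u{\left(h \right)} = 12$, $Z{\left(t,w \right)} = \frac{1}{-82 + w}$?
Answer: $\frac{\sqrt{258677453912406074}}{3852394} \approx 132.02$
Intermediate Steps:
$C = - \frac{1}{31577}$ ($C = \frac{1}{-31650 + 73} = \frac{1}{-31577} = - \frac{1}{31577} \approx -3.1669 \cdot 10^{-5}$)
$\sqrt{\left(Z{\left(62,-40 \right)} - -17430\right) + C} = \sqrt{\left(\frac{1}{-82 - 40} - -17430\right) - \frac{1}{31577}} = \sqrt{\left(\frac{1}{-122} + 17430\right) - \frac{1}{31577}} = \sqrt{\left(- \frac{1}{122} + 17430\right) - \frac{1}{31577}} = \sqrt{\frac{2126459}{122} - \frac{1}{31577}} = \sqrt{\frac{67147195721}{3852394}} = \frac{\sqrt{258677453912406074}}{3852394}$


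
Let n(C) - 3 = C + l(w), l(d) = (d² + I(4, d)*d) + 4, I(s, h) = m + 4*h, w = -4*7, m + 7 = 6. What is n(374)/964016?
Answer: 4329/964016 ≈ 0.0044906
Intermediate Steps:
m = -1 (m = -7 + 6 = -1)
w = -28
I(s, h) = -1 + 4*h
l(d) = 4 + d² + d*(-1 + 4*d) (l(d) = (d² + (-1 + 4*d)*d) + 4 = (d² + d*(-1 + 4*d)) + 4 = 4 + d² + d*(-1 + 4*d))
n(C) = 3955 + C (n(C) = 3 + (C + (4 - 1*(-28) + 5*(-28)²)) = 3 + (C + (4 + 28 + 5*784)) = 3 + (C + (4 + 28 + 3920)) = 3 + (C + 3952) = 3 + (3952 + C) = 3955 + C)
n(374)/964016 = (3955 + 374)/964016 = 4329*(1/964016) = 4329/964016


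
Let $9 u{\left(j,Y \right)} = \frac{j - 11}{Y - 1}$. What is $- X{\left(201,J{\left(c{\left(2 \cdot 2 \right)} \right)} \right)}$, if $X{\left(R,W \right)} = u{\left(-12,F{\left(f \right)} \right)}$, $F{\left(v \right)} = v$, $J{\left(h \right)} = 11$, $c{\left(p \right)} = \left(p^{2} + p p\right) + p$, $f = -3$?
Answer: $- \frac{23}{36} \approx -0.63889$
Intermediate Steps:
$c{\left(p \right)} = p + 2 p^{2}$ ($c{\left(p \right)} = \left(p^{2} + p^{2}\right) + p = 2 p^{2} + p = p + 2 p^{2}$)
$u{\left(j,Y \right)} = \frac{-11 + j}{9 \left(-1 + Y\right)}$ ($u{\left(j,Y \right)} = \frac{\left(j - 11\right) \frac{1}{Y - 1}}{9} = \frac{\left(-11 + j\right) \frac{1}{-1 + Y}}{9} = \frac{\frac{1}{-1 + Y} \left(-11 + j\right)}{9} = \frac{-11 + j}{9 \left(-1 + Y\right)}$)
$X{\left(R,W \right)} = \frac{23}{36}$ ($X{\left(R,W \right)} = \frac{-11 - 12}{9 \left(-1 - 3\right)} = \frac{1}{9} \frac{1}{-4} \left(-23\right) = \frac{1}{9} \left(- \frac{1}{4}\right) \left(-23\right) = \frac{23}{36}$)
$- X{\left(201,J{\left(c{\left(2 \cdot 2 \right)} \right)} \right)} = \left(-1\right) \frac{23}{36} = - \frac{23}{36}$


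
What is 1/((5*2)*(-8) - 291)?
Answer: -1/371 ≈ -0.0026954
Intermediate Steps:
1/((5*2)*(-8) - 291) = 1/(10*(-8) - 291) = 1/(-80 - 291) = 1/(-371) = -1/371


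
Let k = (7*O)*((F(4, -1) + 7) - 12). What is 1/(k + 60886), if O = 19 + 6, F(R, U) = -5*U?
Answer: 1/60886 ≈ 1.6424e-5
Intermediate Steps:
O = 25
k = 0 (k = (7*25)*((-5*(-1) + 7) - 12) = 175*((5 + 7) - 12) = 175*(12 - 12) = 175*0 = 0)
1/(k + 60886) = 1/(0 + 60886) = 1/60886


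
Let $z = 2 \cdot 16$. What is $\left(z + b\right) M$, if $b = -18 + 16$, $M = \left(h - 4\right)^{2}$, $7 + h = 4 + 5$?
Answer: $120$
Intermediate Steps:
$h = 2$ ($h = -7 + \left(4 + 5\right) = -7 + 9 = 2$)
$M = 4$ ($M = \left(2 - 4\right)^{2} = \left(-2\right)^{2} = 4$)
$b = -2$
$z = 32$
$\left(z + b\right) M = \left(32 - 2\right) 4 = 30 \cdot 4 = 120$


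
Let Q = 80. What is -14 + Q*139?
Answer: 11106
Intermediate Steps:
-14 + Q*139 = -14 + 80*139 = -14 + 11120 = 11106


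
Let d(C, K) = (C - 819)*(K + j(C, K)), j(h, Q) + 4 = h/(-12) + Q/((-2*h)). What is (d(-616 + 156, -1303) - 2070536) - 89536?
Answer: -1478355029/2760 ≈ -5.3564e+5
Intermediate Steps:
j(h, Q) = -4 - h/12 - Q/(2*h) (j(h, Q) = -4 + (h/(-12) + Q/((-2*h))) = -4 + (h*(-1/12) + Q*(-1/(2*h))) = -4 + (-h/12 - Q/(2*h)) = -4 - h/12 - Q/(2*h))
d(C, K) = (-819 + C)*(-4 + K - C/12 - K/(2*C)) (d(C, K) = (C - 819)*(K + (-4 - C/12 - K/(2*C))) = (-819 + C)*(-4 + K - C/12 - K/(2*C)))
(d(-616 + 156, -1303) - 2070536) - 89536 = ((3276 - 1639/2*(-1303) - (-616 + 156)²/12 + 257*(-616 + 156)/4 + (-616 + 156)*(-1303) + (819/2)*(-1303)/(-616 + 156)) - 2070536) - 89536 = ((3276 + 2135617/2 - 1/12*(-460)² + (257/4)*(-460) - 460*(-1303) + (819/2)*(-1303)/(-460)) - 2070536) - 89536 = ((3276 + 2135617/2 - 1/12*211600 - 29555 + 599380 + (819/2)*(-1303)*(-1/460)) - 2070536) - 89536 = ((3276 + 2135617/2 - 52900/3 - 29555 + 599380 + 1067157/920) - 2070536) - 89536 = (4483443691/2760 - 2070536) - 89536 = -1231235669/2760 - 89536 = -1478355029/2760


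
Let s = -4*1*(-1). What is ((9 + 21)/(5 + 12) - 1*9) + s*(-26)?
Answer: -1891/17 ≈ -111.24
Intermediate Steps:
s = 4 (s = -4*(-1) = 4)
((9 + 21)/(5 + 12) - 1*9) + s*(-26) = ((9 + 21)/(5 + 12) - 1*9) + 4*(-26) = (30/17 - 9) - 104 = -123/17 - 104 = -1891/17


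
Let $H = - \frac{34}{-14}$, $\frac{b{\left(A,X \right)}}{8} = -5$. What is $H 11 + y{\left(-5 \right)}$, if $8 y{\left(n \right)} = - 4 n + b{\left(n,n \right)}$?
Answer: $\frac{339}{14} \approx 24.214$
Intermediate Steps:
$b{\left(A,X \right)} = -40$ ($b{\left(A,X \right)} = 8 \left(-5\right) = -40$)
$H = \frac{17}{7}$ ($H = \left(-34\right) \left(- \frac{1}{14}\right) = \frac{17}{7} \approx 2.4286$)
$y{\left(n \right)} = -5 - \frac{n}{2}$ ($y{\left(n \right)} = \frac{- 4 n - 40}{8} = \frac{-40 - 4 n}{8} = -5 - \frac{n}{2}$)
$H 11 + y{\left(-5 \right)} = \frac{17}{7} \cdot 11 - \frac{5}{2} = \frac{187}{7} + \left(-5 + \frac{5}{2}\right) = \frac{187}{7} - \frac{5}{2} = \frac{339}{14}$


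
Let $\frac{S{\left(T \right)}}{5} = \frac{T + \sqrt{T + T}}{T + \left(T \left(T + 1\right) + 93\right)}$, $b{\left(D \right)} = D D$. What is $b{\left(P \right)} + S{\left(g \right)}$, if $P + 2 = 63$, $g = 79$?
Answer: $\frac{24157127}{6492} + \frac{5 \sqrt{158}}{6492} \approx 3721.1$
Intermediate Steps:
$P = 61$ ($P = -2 + 63 = 61$)
$b{\left(D \right)} = D^{2}$
$S{\left(T \right)} = \frac{5 \left(T + \sqrt{2} \sqrt{T}\right)}{93 + T + T \left(1 + T\right)}$ ($S{\left(T \right)} = 5 \frac{T + \sqrt{T + T}}{T + \left(T \left(T + 1\right) + 93\right)} = 5 \frac{T + \sqrt{2 T}}{T + \left(T \left(1 + T\right) + 93\right)} = 5 \frac{T + \sqrt{2} \sqrt{T}}{T + \left(93 + T \left(1 + T\right)\right)} = 5 \frac{T + \sqrt{2} \sqrt{T}}{93 + T + T \left(1 + T\right)} = \frac{5 \left(T + \sqrt{2} \sqrt{T}\right)}{93 + T + T \left(1 + T\right)}$)
$b{\left(P \right)} + S{\left(g \right)} = 61^{2} + \frac{5 \left(79 + \sqrt{2} \sqrt{79}\right)}{93 + 79^{2} + 2 \cdot 79} = 3721 + \frac{5 \left(79 + \sqrt{158}\right)}{93 + 6241 + 158} = 3721 + \frac{5 \left(79 + \sqrt{158}\right)}{6492} = 3721 + 5 \cdot \frac{1}{6492} \left(79 + \sqrt{158}\right) = 3721 + \left(\frac{395}{6492} + \frac{5 \sqrt{158}}{6492}\right) = \frac{24157127}{6492} + \frac{5 \sqrt{158}}{6492}$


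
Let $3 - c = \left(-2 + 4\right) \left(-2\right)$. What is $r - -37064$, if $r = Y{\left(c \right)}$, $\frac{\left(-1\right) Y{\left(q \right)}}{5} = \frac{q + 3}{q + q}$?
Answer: $\frac{259423}{7} \approx 37060.0$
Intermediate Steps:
$c = 7$ ($c = 3 - \left(-2 + 4\right) \left(-2\right) = 3 - 2 \left(-2\right) = 3 - -4 = 3 + 4 = 7$)
$Y{\left(q \right)} = - \frac{5 \left(3 + q\right)}{2 q}$ ($Y{\left(q \right)} = - 5 \frac{q + 3}{q + q} = - 5 \frac{3 + q}{2 q} = - \frac{5 \left(3 + q\right)}{2 q}$)
$r = - \frac{25}{7}$ ($r = \frac{5 \left(-3 - 7\right)}{2 \cdot 7} = \frac{5}{2} \cdot \frac{1}{7} \left(-3 - 7\right) = \frac{5}{2} \cdot \frac{1}{7} \left(-10\right) = - \frac{25}{7} \approx -3.5714$)
$r - -37064 = - \frac{25}{7} - -37064 = - \frac{25}{7} + 37064 = \frac{259423}{7}$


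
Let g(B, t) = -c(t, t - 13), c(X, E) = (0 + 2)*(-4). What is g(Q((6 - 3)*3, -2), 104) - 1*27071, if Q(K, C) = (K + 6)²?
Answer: -27063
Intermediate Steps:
c(X, E) = -8 (c(X, E) = 2*(-4) = -8)
Q(K, C) = (6 + K)²
g(B, t) = 8 (g(B, t) = -1*(-8) = 8)
g(Q((6 - 3)*3, -2), 104) - 1*27071 = 8 - 1*27071 = 8 - 27071 = -27063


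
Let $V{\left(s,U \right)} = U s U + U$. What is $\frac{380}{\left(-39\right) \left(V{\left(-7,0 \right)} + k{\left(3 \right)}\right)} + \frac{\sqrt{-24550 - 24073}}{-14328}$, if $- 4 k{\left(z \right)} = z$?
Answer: $\frac{1520}{117} - \frac{i \sqrt{48623}}{14328} \approx 12.991 - 0.01539 i$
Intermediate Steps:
$k{\left(z \right)} = - \frac{z}{4}$
$V{\left(s,U \right)} = U + s U^{2}$ ($V{\left(s,U \right)} = s U^{2} + U = U + s U^{2}$)
$\frac{380}{\left(-39\right) \left(V{\left(-7,0 \right)} + k{\left(3 \right)}\right)} + \frac{\sqrt{-24550 - 24073}}{-14328} = \frac{380}{\left(-39\right) \left(0 \left(1 + 0 \left(-7\right)\right) - \frac{3}{4}\right)} + \frac{\sqrt{-24550 - 24073}}{-14328} = \frac{380}{\left(-39\right) \left(0 \left(1 + 0\right) - \frac{3}{4}\right)} + \sqrt{-48623} \left(- \frac{1}{14328}\right) = \frac{380}{\left(-39\right) \left(0 \cdot 1 - \frac{3}{4}\right)} + i \sqrt{48623} \left(- \frac{1}{14328}\right) = \frac{380}{\left(-39\right) \left(0 - \frac{3}{4}\right)} - \frac{i \sqrt{48623}}{14328} = \frac{380}{\left(-39\right) \left(- \frac{3}{4}\right)} - \frac{i \sqrt{48623}}{14328} = \frac{380}{\frac{117}{4}} - \frac{i \sqrt{48623}}{14328} = 380 \cdot \frac{4}{117} - \frac{i \sqrt{48623}}{14328} = \frac{1520}{117} - \frac{i \sqrt{48623}}{14328}$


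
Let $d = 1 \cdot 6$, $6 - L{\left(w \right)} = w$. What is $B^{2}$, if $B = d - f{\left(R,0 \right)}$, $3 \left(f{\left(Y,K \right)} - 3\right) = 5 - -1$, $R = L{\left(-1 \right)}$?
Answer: $1$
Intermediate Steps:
$L{\left(w \right)} = 6 - w$
$R = 7$ ($R = 6 - -1 = 6 + 1 = 7$)
$f{\left(Y,K \right)} = 5$ ($f{\left(Y,K \right)} = 3 + \frac{5 - -1}{3} = 3 + \frac{5 + 1}{3} = 3 + \frac{1}{3} \cdot 6 = 3 + 2 = 5$)
$d = 6$
$B = 1$ ($B = 6 - 5 = 1$)
$B^{2} = 1^{2} = 1$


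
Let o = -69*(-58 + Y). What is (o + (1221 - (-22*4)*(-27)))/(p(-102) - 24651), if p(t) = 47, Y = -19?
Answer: -2079/12302 ≈ -0.16900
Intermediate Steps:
o = 5313 (o = -69*(-58 - 19) = -69*(-77) = 5313)
(o + (1221 - (-22*4)*(-27)))/(p(-102) - 24651) = (5313 + (1221 - (-22*4)*(-27)))/(47 - 24651) = (5313 + (1221 - (-88)*(-27)))/(-24604) = (5313 + (1221 - 1*2376))*(-1/24604) = (5313 + (1221 - 2376))*(-1/24604) = (5313 - 1155)*(-1/24604) = 4158*(-1/24604) = -2079/12302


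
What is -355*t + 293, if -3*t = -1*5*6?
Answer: -3257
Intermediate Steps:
t = 10 (t = -(-1*5)*6/3 = -(-5)*6/3 = -1/3*(-30) = 10)
-355*t + 293 = -355*10 + 293 = -3550 + 293 = -3257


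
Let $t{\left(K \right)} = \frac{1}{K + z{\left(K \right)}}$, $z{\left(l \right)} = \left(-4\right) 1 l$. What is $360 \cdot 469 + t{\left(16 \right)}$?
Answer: $\frac{8104319}{48} \approx 1.6884 \cdot 10^{5}$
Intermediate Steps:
$z{\left(l \right)} = - 4 l$
$t{\left(K \right)} = - \frac{1}{3 K}$ ($t{\left(K \right)} = \frac{1}{K - 4 K} = \frac{1}{\left(-3\right) K} = - \frac{1}{3 K}$)
$360 \cdot 469 + t{\left(16 \right)} = 360 \cdot 469 - \frac{1}{3 \cdot 16} = 168840 - \frac{1}{48} = \frac{8104319}{48}$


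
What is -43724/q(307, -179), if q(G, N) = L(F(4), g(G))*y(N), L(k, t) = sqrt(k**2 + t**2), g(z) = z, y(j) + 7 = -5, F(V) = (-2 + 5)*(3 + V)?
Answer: 643*sqrt(94690)/16710 ≈ 11.841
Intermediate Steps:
F(V) = 9 + 3*V (F(V) = 3*(3 + V) = 9 + 3*V)
y(j) = -12 (y(j) = -7 - 5 = -12)
q(G, N) = -12*sqrt(441 + G**2) (q(G, N) = sqrt((9 + 3*4)**2 + G**2)*(-12) = sqrt((9 + 12)**2 + G**2)*(-12) = sqrt(21**2 + G**2)*(-12) = sqrt(441 + G**2)*(-12) = -12*sqrt(441 + G**2))
-43724/q(307, -179) = -43724*(-1/(12*sqrt(441 + 307**2))) = -43724*(-1/(12*sqrt(441 + 94249))) = -43724*(-sqrt(94690)/1136280) = -(-643)*sqrt(94690)/16710 = 643*sqrt(94690)/16710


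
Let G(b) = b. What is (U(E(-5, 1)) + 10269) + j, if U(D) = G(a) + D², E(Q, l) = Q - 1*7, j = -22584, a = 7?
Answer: -12164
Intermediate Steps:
E(Q, l) = -7 + Q (E(Q, l) = Q - 7 = -7 + Q)
U(D) = 7 + D²
(U(E(-5, 1)) + 10269) + j = ((7 + (-7 - 5)²) + 10269) - 22584 = ((7 + (-12)²) + 10269) - 22584 = ((7 + 144) + 10269) - 22584 = (151 + 10269) - 22584 = 10420 - 22584 = -12164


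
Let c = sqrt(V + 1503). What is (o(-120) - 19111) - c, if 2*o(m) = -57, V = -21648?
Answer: -38279/2 - I*sqrt(20145) ≈ -19140.0 - 141.93*I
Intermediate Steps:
o(m) = -57/2 (o(m) = (1/2)*(-57) = -57/2)
c = I*sqrt(20145) (c = sqrt(-21648 + 1503) = sqrt(-20145) = I*sqrt(20145) ≈ 141.93*I)
(o(-120) - 19111) - c = (-57/2 - 19111) - I*sqrt(20145) = -38279/2 - I*sqrt(20145)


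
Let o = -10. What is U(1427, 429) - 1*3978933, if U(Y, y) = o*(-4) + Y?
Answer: -3977466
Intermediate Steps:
U(Y, y) = 40 + Y (U(Y, y) = -10*(-4) + Y = 40 + Y)
U(1427, 429) - 1*3978933 = (40 + 1427) - 1*3978933 = 1467 - 3978933 = -3977466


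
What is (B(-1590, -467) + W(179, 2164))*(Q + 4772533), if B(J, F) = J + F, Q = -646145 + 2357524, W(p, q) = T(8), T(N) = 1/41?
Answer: -546827202432/41 ≈ -1.3337e+10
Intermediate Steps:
T(N) = 1/41
W(p, q) = 1/41
Q = 1711379
B(J, F) = F + J
(B(-1590, -467) + W(179, 2164))*(Q + 4772533) = ((-467 - 1590) + 1/41)*(1711379 + 4772533) = (-2057 + 1/41)*6483912 = -84336/41*6483912 = -546827202432/41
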